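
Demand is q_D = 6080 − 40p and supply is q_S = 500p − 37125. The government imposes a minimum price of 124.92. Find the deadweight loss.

43566.65

In inverse form: demand p = 152 − 0.025q, supply p = 74.25 + 0.002q.
Competitive equilibrium: 152 − 0.025q = 74.25 + 0.002q → q* = 2879.6296, p* = 80.0093.
At the floor p = 124.92, quantity demanded = (152 − 124.92)/0.025 = 1083.2.
Sellers' marginal cost at q' = 1083.2: 74.25 + 0.002·1083.2 = 76.4164.
Δq = 2879.6296 − 1083.2 = 1796.4296; wedge = 124.92 − 76.4164 = 48.5036.
Welfare loss = ½ × 1796.4296 × 48.5036 = 43566.65.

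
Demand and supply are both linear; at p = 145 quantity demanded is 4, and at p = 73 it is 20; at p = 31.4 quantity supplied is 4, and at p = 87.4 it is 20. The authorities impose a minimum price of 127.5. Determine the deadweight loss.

425.28

Demand slope = (73 − 145)/(20 − 4) = −4.5, so p = 163 − 4.5q.
Supply slope = (87.4 − 31.4)/(20 − 4) = 3.5, so p = 17.4 + 3.5q.
Competitive equilibrium: 163 − 4.5q = 17.4 + 3.5q → q* = 18.2, p* = 81.1.
At the floor p = 127.5, quantity demanded = (163 − 127.5)/4.5 = 7.8889.
Sellers' marginal cost at q' = 7.8889: 17.4 + 3.5·7.8889 = 45.0112.
Δq = 18.2 − 7.8889 = 10.3111; wedge = 127.5 − 45.0112 = 82.4888.
Deadweight loss = ½ × 10.3111 × 82.4888 = 425.28.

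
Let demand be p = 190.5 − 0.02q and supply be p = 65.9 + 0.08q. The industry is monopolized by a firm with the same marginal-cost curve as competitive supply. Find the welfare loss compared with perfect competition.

2156.27

Competitive equilibrium: 190.5 − 0.02q = 65.9 + 0.08q → q* = 1246, p* = 165.58.
Marginal revenue: MR = 190.5 − 0.04q. Set MR = MC: 190.5 − 0.04q = 65.9 + 0.08q → q_m = 1038.3333.
Price p_m = 190.5 − 0.02·1038.3333 = 169.7333; MC(q_m) = 65.9 + 0.08·1038.3333 = 148.9667.
Competitive q* = 1246, so Δq = 207.6667; wedge = 169.7333 − 148.9667 = 20.7666.
DWL = ½ × 207.6667 × 20.7666 = 2156.27.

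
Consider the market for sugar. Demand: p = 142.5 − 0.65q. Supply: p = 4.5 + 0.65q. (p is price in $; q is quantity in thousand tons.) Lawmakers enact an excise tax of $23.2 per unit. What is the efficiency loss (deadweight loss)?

Competitive equilibrium: 142.5 − 0.65q = 4.5 + 0.65q → q* = 106.15385, p* = 73.5.
With the tax, the buyer price exceeds the seller price by 23.2: (142.5 − 0.65q) − (4.5 + 0.65q) = 23.2 → q' = 88.30769.
Δq = 106.15385 − 88.30769 = 17.84616; the wedge equals the tax, 23.2.
Welfare loss = ½ × 17.84616 × 23.2 = $207.02 thousand.

$207.02 thousand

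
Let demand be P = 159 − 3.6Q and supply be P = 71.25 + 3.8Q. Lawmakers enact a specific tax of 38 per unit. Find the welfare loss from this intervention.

97.57

Competitive equilibrium: 159 − 3.6Q = 71.25 + 3.8Q → Q* = 11.8581, P* = 116.3108.
With the tax, the buyer price exceeds the seller price by 38: (159 − 3.6Q) − (71.25 + 3.8Q) = 38 → Q' = 6.723.
ΔQ = 11.8581 − 6.723 = 5.1351; the wedge equals the tax, 38.
The triangle = ½ × 5.1351 × 38 = 97.57.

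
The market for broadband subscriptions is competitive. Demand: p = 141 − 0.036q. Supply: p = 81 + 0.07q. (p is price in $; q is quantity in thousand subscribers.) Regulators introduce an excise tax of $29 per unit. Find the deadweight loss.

Competitive equilibrium: 141 − 0.036q = 81 + 0.07q → q* = 566.0377, p* = 120.6226.
With the tax, the buyer price exceeds the seller price by 29: (141 − 0.036q) − (81 + 0.07q) = 29 → q' = 292.4528.
Δq = 566.0377 − 292.4528 = 273.5849; the wedge equals the tax, 29.
Welfare loss = ½ × 273.5849 × 29 = $3966.98 thousand.

$3966.98 thousand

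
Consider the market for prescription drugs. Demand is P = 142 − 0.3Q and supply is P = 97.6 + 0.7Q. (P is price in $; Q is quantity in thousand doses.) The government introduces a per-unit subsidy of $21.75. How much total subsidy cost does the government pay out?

$1438.76 thousand

Competitive equilibrium: 142 − 0.3Q = 97.6 + 0.7Q → Q* = 44.4, P* = 128.68.
The subsidy lowers effective supply by 21.75: P = 75.85 + 0.7Q.
New quantity: 142 − 0.3Q = 75.85 + 0.7Q → Q' = 66.15.
Total subsidy cost = 21.75 × 66.15 = $1438.76 thousand.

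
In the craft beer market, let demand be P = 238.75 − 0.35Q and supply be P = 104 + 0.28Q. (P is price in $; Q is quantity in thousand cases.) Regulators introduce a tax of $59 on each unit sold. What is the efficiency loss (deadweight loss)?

Competitive equilibrium: 238.75 − 0.35Q = 104 + 0.28Q → Q* = 213.8889, P* = 163.8889.
With the tax, the buyer price exceeds the seller price by 59: (238.75 − 0.35Q) − (104 + 0.28Q) = 59 → Q' = 120.2381.
ΔQ = 213.8889 − 120.2381 = 93.6508; the wedge equals the tax, 59.
Welfare loss = ½ × 93.6508 × 59 = $2762.70 thousand.

$2762.70 thousand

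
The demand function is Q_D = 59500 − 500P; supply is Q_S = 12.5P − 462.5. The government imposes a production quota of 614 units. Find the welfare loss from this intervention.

In inverse form: demand P = 119 − 0.002Q, supply P = 37 + 0.08Q.
Competitive equilibrium: 119 − 0.002Q = 37 + 0.08Q → Q* = 1000, P* = 117.
At Q = 614: demand price = 119 − 0.002·614 = 117.772; supply price = 37 + 0.08·614 = 86.12.
ΔQ = 1000 − 614 = 386; wedge = 117.772 − 86.12 = 31.652.
Welfare loss = ½ × 386 × 31.652 = 6108.836.

6108.836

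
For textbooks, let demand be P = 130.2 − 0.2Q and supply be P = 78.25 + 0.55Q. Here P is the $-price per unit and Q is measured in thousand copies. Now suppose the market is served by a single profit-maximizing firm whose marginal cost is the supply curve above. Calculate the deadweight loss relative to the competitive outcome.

$79.74 thousand

Competitive equilibrium: 130.2 − 0.2Q = 78.25 + 0.55Q → Q* = 69.2667, P* = 116.3467.
Marginal revenue: MR = 130.2 − 0.4Q. Set MR = MC: 130.2 − 0.4Q = 78.25 + 0.55Q → Q_m = 54.6842.
Price P_m = 130.2 − 0.2·54.6842 = 119.2632; MC(Q_m) = 78.25 + 0.55·54.6842 = 108.3263.
Competitive Q* = 69.2667, so ΔQ = 14.5825; wedge = 119.2632 − 108.3263 = 10.9369.
Welfare loss = ½ × 14.5825 × 10.9369 = $79.74 thousand.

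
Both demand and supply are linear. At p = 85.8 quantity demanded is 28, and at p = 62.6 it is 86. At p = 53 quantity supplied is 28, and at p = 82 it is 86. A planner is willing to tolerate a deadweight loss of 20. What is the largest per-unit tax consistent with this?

6

Demand slope = (62.6 − 85.8)/(86 − 28) = −0.4, so p = 97 − 0.4q.
Supply slope = (82 − 53)/(86 − 28) = 0.5, so p = 39 + 0.5q.
Competitive equilibrium: 97 − 0.4q = 39 + 0.5q → q* = 64.4444, p* = 71.2222.
A tax t gives Δq = t/0.9 and wedge t, so DWL = t²/1.8.
t²/1.8 = 20 → t² = 36 → t = 6.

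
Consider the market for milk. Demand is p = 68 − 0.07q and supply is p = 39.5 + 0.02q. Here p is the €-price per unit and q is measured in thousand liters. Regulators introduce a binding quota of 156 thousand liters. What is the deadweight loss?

€1161.62 thousand

Competitive equilibrium: 68 − 0.07q = 39.5 + 0.02q → q* = 316.6667, p* = 45.8333.
At q = 156: demand price = 68 − 0.07·156 = 57.08; supply price = 39.5 + 0.02·156 = 42.62.
Δq = 316.6667 − 156 = 160.6667; wedge = 57.08 − 42.62 = 14.46.
DWL = ½ × 160.6667 × 14.46 = €1161.62 thousand.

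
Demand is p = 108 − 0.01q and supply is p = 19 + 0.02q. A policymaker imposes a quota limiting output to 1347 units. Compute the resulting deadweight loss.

Competitive equilibrium: 108 − 0.01q = 19 + 0.02q → q* = 2966.6667, p* = 78.3333.
At q = 1347: demand price = 108 − 0.01·1347 = 94.53; supply price = 19 + 0.02·1347 = 45.94.
Δq = 2966.6667 − 1347 = 1619.6667; wedge = 94.53 − 45.94 = 48.59.
DWL = ½ × 1619.6667 × 48.59 = 39349.80.

39349.80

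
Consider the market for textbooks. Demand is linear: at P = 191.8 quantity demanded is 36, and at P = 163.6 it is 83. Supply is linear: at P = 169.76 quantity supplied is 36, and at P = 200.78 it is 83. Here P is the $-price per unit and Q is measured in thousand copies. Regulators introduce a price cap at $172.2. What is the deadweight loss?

Demand slope = (163.6 − 191.8)/(83 − 36) = −0.6, so P = 213.4 − 0.6Q.
Supply slope = (200.78 − 169.76)/(83 − 36) = 0.66, so P = 146 + 0.66Q.
Competitive equilibrium: 213.4 − 0.6Q = 146 + 0.66Q → Q* = 53.4921, P* = 181.3048.
At the ceiling P = 172.2, quantity supplied = (172.2 − 146)/0.66 = 39.697.
Willingness to pay at Q' = 39.697: 213.4 − 0.6·39.697 = 189.5818.
ΔQ = 53.4921 − 39.697 = 13.7951; wedge = 189.5818 − 172.2 = 17.3818.
Welfare loss = ½ × 13.7951 × 17.3818 = $119.89 thousand.

$119.89 thousand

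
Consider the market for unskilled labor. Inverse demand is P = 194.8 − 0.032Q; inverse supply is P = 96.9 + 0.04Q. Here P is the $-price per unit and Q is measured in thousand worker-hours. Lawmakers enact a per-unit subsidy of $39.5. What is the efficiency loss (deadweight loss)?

$10835.07 thousand

Competitive equilibrium: 194.8 − 0.032Q = 96.9 + 0.04Q → Q* = 1359.7222, P* = 151.2889.
The subsidy lowers effective supply by 39.5: P = 57.4 + 0.04Q.
New quantity: 194.8 − 0.032Q = 57.4 + 0.04Q → Q' = 1908.3333.
Overproduction ΔQ = 1908.3333 − 1359.7222 = 548.6111; wedge = subsidy = 39.5.
The triangle = ½ × 548.6111 × 39.5 = $10835.07 thousand.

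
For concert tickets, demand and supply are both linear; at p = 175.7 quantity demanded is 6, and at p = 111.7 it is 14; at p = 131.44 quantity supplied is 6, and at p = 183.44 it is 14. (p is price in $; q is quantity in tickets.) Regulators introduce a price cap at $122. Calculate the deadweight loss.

Demand slope = (111.7 − 175.7)/(14 − 6) = −8, so p = 223.7 − 8q.
Supply slope = (183.44 − 131.44)/(14 − 6) = 6.5, so p = 92.44 + 6.5q.
Competitive equilibrium: 223.7 − 8q = 92.44 + 6.5q → q* = 9.0524, p* = 151.2807.
At the ceiling p = 122, quantity supplied = (122 − 92.44)/6.5 = 4.5477.
Willingness to pay at q' = 4.5477: 223.7 − 8·4.5477 = 187.3184.
Δq = 9.0524 − 4.5477 = 4.5047; wedge = 187.3184 − 122 = 65.3184.
DWL = ½ × 4.5047 × 65.3184 = $147.12.

$147.12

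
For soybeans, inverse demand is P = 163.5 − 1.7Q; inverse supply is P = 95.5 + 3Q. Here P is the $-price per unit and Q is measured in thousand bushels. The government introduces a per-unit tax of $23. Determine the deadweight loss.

$56.28 thousand

Competitive equilibrium: 163.5 − 1.7Q = 95.5 + 3Q → Q* = 14.4681, P* = 138.9043.
With the tax, the buyer price exceeds the seller price by 23: (163.5 − 1.7Q) − (95.5 + 3Q) = 23 → Q' = 9.5745.
ΔQ = 14.4681 − 9.5745 = 4.8936; the wedge equals the tax, 23.
The triangle = ½ × 4.8936 × 23 = $56.28 thousand.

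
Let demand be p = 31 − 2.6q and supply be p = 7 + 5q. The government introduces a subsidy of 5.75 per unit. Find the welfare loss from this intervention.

2.18

Competitive equilibrium: 31 − 2.6q = 7 + 5q → q* = 3.1579, p* = 22.7895.
The subsidy lowers effective supply by 5.75: p = 1.25 + 5q.
New quantity: 31 − 2.6q = 1.25 + 5q → q' = 3.9145.
Overproduction Δq = 3.9145 − 3.1579 = 0.7566; wedge = subsidy = 5.75.
Deadweight loss = ½ × 0.7566 × 5.75 = 2.18.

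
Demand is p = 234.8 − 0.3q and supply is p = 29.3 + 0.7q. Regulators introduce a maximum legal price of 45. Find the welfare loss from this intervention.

16757.57

Competitive equilibrium: 234.8 − 0.3q = 29.3 + 0.7q → q* = 205.5, p* = 173.15.
At the ceiling p = 45, quantity supplied = (45 − 29.3)/0.7 = 22.4286.
Willingness to pay at q' = 22.4286: 234.8 − 0.3·22.4286 = 228.0714.
Δq = 205.5 − 22.4286 = 183.0714; wedge = 228.0714 − 45 = 183.0714.
Deadweight loss = ½ × 183.0714 × 183.0714 = 16757.57.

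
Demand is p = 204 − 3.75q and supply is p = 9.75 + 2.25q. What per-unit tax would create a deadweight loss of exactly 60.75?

Competitive equilibrium: 204 − 3.75q = 9.75 + 2.25q → q* = 32.375, p* = 82.5938.
A tax t gives Δq = t/6 and wedge t, so DWL = t²/12.
t²/12 = 60.75 → t² = 729 → t = 27.

27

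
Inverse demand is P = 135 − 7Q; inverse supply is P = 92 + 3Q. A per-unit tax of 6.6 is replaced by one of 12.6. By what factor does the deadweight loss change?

3.645

Competitive equilibrium: 135 − 7Q = 92 + 3Q → Q* = 4.3, P* = 104.9.
For a per-unit tax t: ΔQ = t/10, so DWL = ½·t·(t/10) = t²/20.
At t = 6.6: DWL = 2.178. At t = 12.6: DWL = 7.938.
Ratio = (12.6/6.6)² = 3.645.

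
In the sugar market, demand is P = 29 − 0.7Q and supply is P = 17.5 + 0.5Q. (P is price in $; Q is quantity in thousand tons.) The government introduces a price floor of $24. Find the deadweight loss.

Competitive equilibrium: 29 − 0.7Q = 17.5 + 0.5Q → Q* = 9.5833, P* = 22.2917.
At the floor P = 24, quantity demanded = (29 − 24)/0.7 = 7.1429.
Sellers' marginal cost at Q' = 7.1429: 17.5 + 0.5·7.1429 = 21.0715.
ΔQ = 9.5833 − 7.1429 = 2.4404; wedge = 24 − 21.0715 = 2.9285.
The triangle = ½ × 2.4404 × 2.9285 = $3.57 thousand.

$3.57 thousand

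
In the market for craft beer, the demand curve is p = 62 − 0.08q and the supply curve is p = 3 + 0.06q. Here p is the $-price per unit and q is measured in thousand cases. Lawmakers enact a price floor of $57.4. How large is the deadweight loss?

Competitive equilibrium: 62 − 0.08q = 3 + 0.06q → q* = 421.4286, p* = 28.2857.
At the floor p = 57.4, quantity demanded = (62 − 57.4)/0.08 = 57.5.
Sellers' marginal cost at q' = 57.5: 3 + 0.06·57.5 = 6.45.
Δq = 421.4286 − 57.5 = 363.9286; wedge = 57.4 − 6.45 = 50.95.
The triangle = ½ × 363.9286 × 50.95 = $9271.08 thousand.

$9271.08 thousand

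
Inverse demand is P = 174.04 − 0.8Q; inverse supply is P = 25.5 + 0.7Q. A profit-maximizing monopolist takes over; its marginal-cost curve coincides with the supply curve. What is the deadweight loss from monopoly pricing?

889.79

Competitive equilibrium: 174.04 − 0.8Q = 25.5 + 0.7Q → Q* = 99.02667, P* = 94.81867.
Marginal revenue: MR = 174.04 − 1.6Q. Set MR = MC: 174.04 − 1.6Q = 25.5 + 0.7Q → Q_m = 64.58261.
Price P_m = 174.04 − 0.8·64.58261 = 122.37391; MC(Q_m) = 25.5 + 0.7·64.58261 = 70.70783.
Competitive Q* = 99.02667, so ΔQ = 34.44406; wedge = 122.37391 − 70.70783 = 51.66608.
Welfare loss = ½ × 34.44406 × 51.66608 = 889.79.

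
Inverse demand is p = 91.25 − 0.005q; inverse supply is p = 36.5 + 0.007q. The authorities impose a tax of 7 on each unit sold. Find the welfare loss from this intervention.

2041.67

Competitive equilibrium: 91.25 − 0.005q = 36.5 + 0.007q → q* = 4562.5, p* = 68.4375.
With the tax, the buyer price exceeds the seller price by 7: (91.25 − 0.005q) − (36.5 + 0.007q) = 7 → q' = 3979.1667.
Δq = 4562.5 − 3979.1667 = 583.3333; the wedge equals the tax, 7.
DWL = ½ × 583.3333 × 7 = 2041.67.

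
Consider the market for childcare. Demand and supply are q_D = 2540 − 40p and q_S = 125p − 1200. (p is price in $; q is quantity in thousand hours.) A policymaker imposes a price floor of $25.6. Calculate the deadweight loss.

$227.16 thousand

In inverse form: demand p = 63.5 − 0.025q, supply p = 9.6 + 0.008q.
Competitive equilibrium: 63.5 − 0.025q = 9.6 + 0.008q → q* = 1633.3333, p* = 22.6667.
At the floor p = 25.6, quantity demanded = (63.5 − 25.6)/0.025 = 1516.
Sellers' marginal cost at q' = 1516: 9.6 + 0.008·1516 = 21.728.
Δq = 1633.3333 − 1516 = 117.3333; wedge = 25.6 − 21.728 = 3.872.
Deadweight loss = ½ × 117.3333 × 3.872 = $227.16 thousand.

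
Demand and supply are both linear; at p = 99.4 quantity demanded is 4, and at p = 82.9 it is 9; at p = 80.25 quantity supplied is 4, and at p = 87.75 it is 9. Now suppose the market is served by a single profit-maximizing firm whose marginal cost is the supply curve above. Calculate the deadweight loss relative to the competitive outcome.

25.43

Demand slope = (82.9 − 99.4)/(9 − 4) = −3.3, so p = 112.6 − 3.3q.
Supply slope = (87.75 − 80.25)/(9 − 4) = 1.5, so p = 74.25 + 1.5q.
Competitive equilibrium: 112.6 − 3.3q = 74.25 + 1.5q → q* = 7.9896, p* = 86.2344.
Marginal revenue: MR = 112.6 − 6.6q. Set MR = MC: 112.6 − 6.6q = 74.25 + 1.5q → q_m = 4.7346.
Price p_m = 112.6 − 3.3·4.7346 = 96.9758; MC(q_m) = 74.25 + 1.5·4.7346 = 81.3519.
Competitive q* = 7.9896, so Δq = 3.255; wedge = 96.9758 − 81.3519 = 15.6239.
The triangle = ½ × 3.255 × 15.6239 = 25.43.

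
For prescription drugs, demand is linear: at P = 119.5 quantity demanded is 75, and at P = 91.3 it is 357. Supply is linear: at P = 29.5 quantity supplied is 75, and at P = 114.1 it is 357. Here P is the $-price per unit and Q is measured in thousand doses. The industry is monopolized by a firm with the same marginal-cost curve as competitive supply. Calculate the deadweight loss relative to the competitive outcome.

Demand slope = (91.3 − 119.5)/(357 − 75) = −0.1, so P = 127 − 0.1Q.
Supply slope = (114.1 − 29.5)/(357 − 75) = 0.3, so P = 7 + 0.3Q.
Competitive equilibrium: 127 − 0.1Q = 7 + 0.3Q → Q* = 300, P* = 97.
Marginal revenue: MR = 127 − 0.2Q. Set MR = MC: 127 − 0.2Q = 7 + 0.3Q → Q_m = 240.
Price P_m = 127 − 0.1·240 = 103; MC(Q_m) = 7 + 0.3·240 = 79.
Competitive Q* = 300, so ΔQ = 60; wedge = 103 − 79 = 24.
Welfare loss = ½ × 60 × 24 = $720 thousand.

$720 thousand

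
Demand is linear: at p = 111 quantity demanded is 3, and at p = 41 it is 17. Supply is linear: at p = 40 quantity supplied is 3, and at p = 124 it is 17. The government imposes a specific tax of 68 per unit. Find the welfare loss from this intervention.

210.18

Demand slope = (41 − 111)/(17 − 3) = −5, so p = 126 − 5q.
Supply slope = (124 − 40)/(17 − 3) = 6, so p = 22 + 6q.
Competitive equilibrium: 126 − 5q = 22 + 6q → q* = 9.4545, p* = 78.7273.
With the tax, the buyer price exceeds the seller price by 68: (126 − 5q) − (22 + 6q) = 68 → q' = 3.2727.
Δq = 9.4545 − 3.2727 = 6.1818; the wedge equals the tax, 68.
DWL = ½ × 6.1818 × 68 = 210.18.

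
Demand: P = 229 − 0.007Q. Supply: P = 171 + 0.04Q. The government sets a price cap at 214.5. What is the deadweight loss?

Competitive equilibrium: 229 − 0.007Q = 171 + 0.04Q → Q* = 1234.0426, P* = 220.3617.
At the ceiling P = 214.5, quantity supplied = (214.5 − 171)/0.04 = 1087.5.
Willingness to pay at Q' = 1087.5: 229 − 0.007·1087.5 = 221.3875.
ΔQ = 1234.0426 − 1087.5 = 146.5426; wedge = 221.3875 − 214.5 = 6.8875.
Welfare loss = ½ × 146.5426 × 6.8875 = 504.66.

504.66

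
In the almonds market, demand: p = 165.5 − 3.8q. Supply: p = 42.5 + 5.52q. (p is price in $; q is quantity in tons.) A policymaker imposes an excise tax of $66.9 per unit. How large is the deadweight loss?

Competitive equilibrium: 165.5 − 3.8q = 42.5 + 5.52q → q* = 13.1974, p* = 115.3498.
With the tax, the buyer price exceeds the seller price by 66.9: (165.5 − 3.8q) − (42.5 + 5.52q) = 66.9 → q' = 6.0193.
Δq = 13.1974 − 6.0193 = 7.1781; the wedge equals the tax, 66.9.
Deadweight loss = ½ × 7.1781 × 66.9 = $240.11.

$240.11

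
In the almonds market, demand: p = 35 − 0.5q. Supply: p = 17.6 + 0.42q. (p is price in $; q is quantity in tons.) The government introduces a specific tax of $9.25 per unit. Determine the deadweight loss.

$46.50

Competitive equilibrium: 35 − 0.5q = 17.6 + 0.42q → q* = 18.913, p* = 25.5435.
With the tax, the buyer price exceeds the seller price by 9.25: (35 − 0.5q) − (17.6 + 0.42q) = 9.25 → q' = 8.8587.
Δq = 18.913 − 8.8587 = 10.0543; the wedge equals the tax, 9.25.
The triangle = ½ × 10.0543 × 9.25 = $46.50.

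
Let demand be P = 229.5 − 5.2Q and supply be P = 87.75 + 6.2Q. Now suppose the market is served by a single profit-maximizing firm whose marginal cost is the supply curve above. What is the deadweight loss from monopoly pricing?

86.48

Competitive equilibrium: 229.5 − 5.2Q = 87.75 + 6.2Q → Q* = 12.4342, P* = 164.8421.
Marginal revenue: MR = 229.5 − 10.4Q. Set MR = MC: 229.5 − 10.4Q = 87.75 + 6.2Q → Q_m = 8.5392.
Price P_m = 229.5 − 5.2·8.5392 = 185.0962; MC(Q_m) = 87.75 + 6.2·8.5392 = 140.693.
Competitive Q* = 12.4342, so ΔQ = 3.895; wedge = 185.0962 − 140.693 = 44.4032.
Welfare loss = ½ × 3.895 × 44.4032 = 86.48.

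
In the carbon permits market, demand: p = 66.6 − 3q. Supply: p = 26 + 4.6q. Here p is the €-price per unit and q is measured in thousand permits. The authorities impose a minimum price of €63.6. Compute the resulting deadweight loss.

€71.64 thousand

Competitive equilibrium: 66.6 − 3q = 26 + 4.6q → q* = 5.3421, p* = 50.5737.
At the floor p = 63.6, quantity demanded = (66.6 − 63.6)/3 = 1.
Sellers' marginal cost at q' = 1: 26 + 4.6·1 = 30.6.
Δq = 5.3421 − 1 = 4.3421; wedge = 63.6 − 30.6 = 33.
Welfare loss = ½ × 4.3421 × 33 = €71.64 thousand.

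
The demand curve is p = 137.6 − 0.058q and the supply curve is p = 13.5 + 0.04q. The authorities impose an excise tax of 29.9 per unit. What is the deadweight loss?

Competitive equilibrium: 137.6 − 0.058q = 13.5 + 0.04q → q* = 1266.32653, p* = 64.15306.
With the tax, the buyer price exceeds the seller price by 29.9: (137.6 − 0.058q) − (13.5 + 0.04q) = 29.9 → q' = 961.22449.
Δq = 1266.32653 − 961.22449 = 305.10204; the wedge equals the tax, 29.9.
Deadweight loss = ½ × 305.10204 × 29.9 = 4561.28.

4561.28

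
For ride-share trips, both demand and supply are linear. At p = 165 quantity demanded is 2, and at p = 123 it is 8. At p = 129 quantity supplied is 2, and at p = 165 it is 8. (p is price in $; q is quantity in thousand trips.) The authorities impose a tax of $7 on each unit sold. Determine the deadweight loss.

$1.88 thousand

Demand slope = (123 − 165)/(8 − 2) = −7, so p = 179 − 7q.
Supply slope = (165 − 129)/(8 − 2) = 6, so p = 117 + 6q.
Competitive equilibrium: 179 − 7q = 117 + 6q → q* = 4.7692, p* = 145.6154.
With the tax, the buyer price exceeds the seller price by 7: (179 − 7q) − (117 + 6q) = 7 → q' = 4.2308.
Δq = 4.7692 − 4.2308 = 0.5384; the wedge equals the tax, 7.
Welfare loss = ½ × 0.5384 × 7 = $1.88 thousand.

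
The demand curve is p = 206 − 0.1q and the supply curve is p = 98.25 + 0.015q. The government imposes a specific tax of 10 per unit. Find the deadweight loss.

Competitive equilibrium: 206 − 0.1q = 98.25 + 0.015q → q* = 936.9565, p* = 112.3043.
With the tax, the buyer price exceeds the seller price by 10: (206 − 0.1q) − (98.25 + 0.015q) = 10 → q' = 850.
Δq = 936.9565 − 850 = 86.9565; the wedge equals the tax, 10.
The triangle = ½ × 86.9565 × 10 = 434.78.

434.78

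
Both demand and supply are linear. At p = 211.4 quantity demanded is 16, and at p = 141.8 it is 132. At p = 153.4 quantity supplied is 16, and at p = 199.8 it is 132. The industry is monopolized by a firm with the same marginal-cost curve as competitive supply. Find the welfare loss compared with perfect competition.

385.03

Demand slope = (141.8 − 211.4)/(132 − 16) = −0.6, so p = 221 − 0.6q.
Supply slope = (199.8 − 153.4)/(132 − 16) = 0.4, so p = 147 + 0.4q.
Competitive equilibrium: 221 − 0.6q = 147 + 0.4q → q* = 74, p* = 176.6.
Marginal revenue: MR = 221 − 1.2q. Set MR = MC: 221 − 1.2q = 147 + 0.4q → q_m = 46.25.
Price p_m = 221 − 0.6·46.25 = 193.25; MC(q_m) = 147 + 0.4·46.25 = 165.5.
Competitive q* = 74, so Δq = 27.75; wedge = 193.25 − 165.5 = 27.75.
The triangle = ½ × 27.75 × 27.75 = 385.03.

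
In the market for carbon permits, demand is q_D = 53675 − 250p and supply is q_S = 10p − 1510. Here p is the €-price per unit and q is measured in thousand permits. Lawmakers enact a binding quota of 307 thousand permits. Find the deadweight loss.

€4853.173 thousand

In inverse form: demand p = 214.7 − 0.004q, supply p = 151 + 0.1q.
Competitive equilibrium: 214.7 − 0.004q = 151 + 0.1q → q* = 612.5, p* = 212.25.
At q = 307: demand price = 214.7 − 0.004·307 = 213.472; supply price = 151 + 0.1·307 = 181.7.
Δq = 612.5 − 307 = 305.5; wedge = 213.472 − 181.7 = 31.772.
The triangle = ½ × 305.5 × 31.772 = €4853.173 thousand.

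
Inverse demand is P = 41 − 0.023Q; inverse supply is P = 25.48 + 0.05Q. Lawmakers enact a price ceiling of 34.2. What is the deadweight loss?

53.27

Competitive equilibrium: 41 − 0.023Q = 25.48 + 0.05Q → Q* = 212.6027, P* = 36.1101.
At the ceiling P = 34.2, quantity supplied = (34.2 − 25.48)/0.05 = 174.4.
Willingness to pay at Q' = 174.4: 41 − 0.023·174.4 = 36.9888.
ΔQ = 212.6027 − 174.4 = 38.2027; wedge = 36.9888 − 34.2 = 2.7888.
Welfare loss = ½ × 38.2027 × 2.7888 = 53.27.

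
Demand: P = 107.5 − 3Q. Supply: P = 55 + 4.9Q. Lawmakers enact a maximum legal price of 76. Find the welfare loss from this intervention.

22

Competitive equilibrium: 107.5 − 3Q = 55 + 4.9Q → Q* = 6.6456, P* = 87.5633.
At the ceiling P = 76, quantity supplied = (76 − 55)/4.9 = 4.2857.
Willingness to pay at Q' = 4.2857: 107.5 − 3·4.2857 = 94.6429.
ΔQ = 6.6456 − 4.2857 = 2.3599; wedge = 94.6429 − 76 = 18.6429.
DWL = ½ × 2.3599 × 18.6429 = 22.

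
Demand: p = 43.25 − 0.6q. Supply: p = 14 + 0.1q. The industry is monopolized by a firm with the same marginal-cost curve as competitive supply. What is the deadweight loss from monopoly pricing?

Competitive equilibrium: 43.25 − 0.6q = 14 + 0.1q → q* = 41.7857, p* = 18.1786.
Marginal revenue: MR = 43.25 − 1.2q. Set MR = MC: 43.25 − 1.2q = 14 + 0.1q → q_m = 22.5.
Price p_m = 43.25 − 0.6·22.5 = 29.75; MC(q_m) = 14 + 0.1·22.5 = 16.25.
Competitive q* = 41.7857, so Δq = 19.2857; wedge = 29.75 − 16.25 = 13.5.
DWL = ½ × 19.2857 × 13.5 = 130.18.

130.18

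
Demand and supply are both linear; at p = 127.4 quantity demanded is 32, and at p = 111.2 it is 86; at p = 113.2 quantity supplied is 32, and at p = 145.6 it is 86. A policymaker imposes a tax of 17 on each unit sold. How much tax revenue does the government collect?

Demand slope = (111.2 − 127.4)/(86 − 32) = −0.3, so p = 137 − 0.3q.
Supply slope = (145.6 − 113.2)/(86 − 32) = 0.6, so p = 94 + 0.6q.
Competitive equilibrium: 137 − 0.3q = 94 + 0.6q → q* = 47.7778, p* = 122.6667.
With the tax, the buyer price exceeds the seller price by 17: (137 − 0.3q) − (94 + 0.6q) = 17 → q' = 28.8889.
Tax revenue = 17 × 28.8889 = 491.11.

491.11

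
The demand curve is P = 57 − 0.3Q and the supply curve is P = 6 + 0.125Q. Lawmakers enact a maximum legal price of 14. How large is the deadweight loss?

666.40

Competitive equilibrium: 57 − 0.3Q = 6 + 0.125Q → Q* = 120, P* = 21.
At the ceiling P = 14, quantity supplied = (14 − 6)/0.125 = 64.
Willingness to pay at Q' = 64: 57 − 0.3·64 = 37.8.
ΔQ = 120 − 64 = 56; wedge = 37.8 − 14 = 23.8.
Welfare loss = ½ × 56 × 23.8 = 666.40.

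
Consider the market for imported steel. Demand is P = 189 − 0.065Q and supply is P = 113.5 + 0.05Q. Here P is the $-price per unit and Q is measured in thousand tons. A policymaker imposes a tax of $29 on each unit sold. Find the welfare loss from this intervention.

Competitive equilibrium: 189 − 0.065Q = 113.5 + 0.05Q → Q* = 656.5217, P* = 146.3261.
With the tax, the buyer price exceeds the seller price by 29: (189 − 0.065Q) − (113.5 + 0.05Q) = 29 → Q' = 404.3478.
ΔQ = 656.5217 − 404.3478 = 252.1739; the wedge equals the tax, 29.
Welfare loss = ½ × 252.1739 × 29 = $3656.52 thousand.

$3656.52 thousand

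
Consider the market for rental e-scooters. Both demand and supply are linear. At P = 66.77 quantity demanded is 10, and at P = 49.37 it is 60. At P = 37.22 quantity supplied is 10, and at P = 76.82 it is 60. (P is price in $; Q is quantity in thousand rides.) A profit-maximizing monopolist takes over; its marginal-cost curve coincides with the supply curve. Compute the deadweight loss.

$40.23 thousand

Demand slope = (49.37 − 66.77)/(60 − 10) = −0.348, so P = 70.25 − 0.348Q.
Supply slope = (76.82 − 37.22)/(60 − 10) = 0.792, so P = 29.3 + 0.792Q.
Competitive equilibrium: 70.25 − 0.348Q = 29.3 + 0.792Q → Q* = 35.9211, P* = 57.7495.
Marginal revenue: MR = 70.25 − 0.696Q. Set MR = MC: 70.25 − 0.696Q = 29.3 + 0.792Q → Q_m = 27.5202.
Price P_m = 70.25 − 0.348·27.5202 = 60.673; MC(Q_m) = 29.3 + 0.792·27.5202 = 51.096.
Competitive Q* = 35.9211, so ΔQ = 8.4009; wedge = 60.673 − 51.096 = 9.577.
Deadweight loss = ½ × 8.4009 × 9.577 = $40.23 thousand.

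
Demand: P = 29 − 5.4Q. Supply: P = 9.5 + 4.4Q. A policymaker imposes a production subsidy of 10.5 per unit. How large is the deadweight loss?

5.625

Competitive equilibrium: 29 − 5.4Q = 9.5 + 4.4Q → Q* = 1.9898, P* = 18.2551.
The subsidy lowers effective supply by 10.5: P = 4.4Q − 1.
New quantity: 29 − 5.4Q = 4.4Q − 1 → Q' = 3.0612.
Overproduction ΔQ = 3.0612 − 1.9898 = 1.0714; wedge = subsidy = 10.5.
DWL = ½ × 1.0714 × 10.5 = 5.625.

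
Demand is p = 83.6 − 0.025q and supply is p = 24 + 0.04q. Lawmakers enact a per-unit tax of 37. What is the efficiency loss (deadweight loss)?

Competitive equilibrium: 83.6 − 0.025q = 24 + 0.04q → q* = 916.9231, p* = 60.6769.
With the tax, the buyer price exceeds the seller price by 37: (83.6 − 0.025q) − (24 + 0.04q) = 37 → q' = 347.6923.
Δq = 916.9231 − 347.6923 = 569.2308; the wedge equals the tax, 37.
DWL = ½ × 569.2308 × 37 = 10530.77.

10530.77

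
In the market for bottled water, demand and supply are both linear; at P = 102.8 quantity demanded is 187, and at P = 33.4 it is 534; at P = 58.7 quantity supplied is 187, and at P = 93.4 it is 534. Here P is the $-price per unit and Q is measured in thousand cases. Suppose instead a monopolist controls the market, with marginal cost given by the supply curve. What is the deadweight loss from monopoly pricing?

$2677.344 thousand

Demand slope = (33.4 − 102.8)/(534 − 187) = −0.2, so P = 140.2 − 0.2Q.
Supply slope = (93.4 − 58.7)/(534 − 187) = 0.1, so P = 40 + 0.1Q.
Competitive equilibrium: 140.2 − 0.2Q = 40 + 0.1Q → Q* = 334, P* = 73.4.
Marginal revenue: MR = 140.2 − 0.4Q. Set MR = MC: 140.2 − 0.4Q = 40 + 0.1Q → Q_m = 200.4.
Price P_m = 140.2 − 0.2·200.4 = 100.12; MC(Q_m) = 40 + 0.1·200.4 = 60.04.
Competitive Q* = 334, so ΔQ = 133.6; wedge = 100.12 − 60.04 = 40.08.
The triangle = ½ × 133.6 × 40.08 = $2677.344 thousand.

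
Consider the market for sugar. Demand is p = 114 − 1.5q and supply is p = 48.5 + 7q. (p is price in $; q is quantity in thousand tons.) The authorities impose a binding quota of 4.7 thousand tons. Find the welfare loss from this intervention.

Competitive equilibrium: 114 − 1.5q = 48.5 + 7q → q* = 7.7059, p* = 102.4412.
At q = 4.7: demand price = 114 − 1.5·4.7 = 106.95; supply price = 48.5 + 7·4.7 = 81.4.
Δq = 7.7059 − 4.7 = 3.0059; wedge = 106.95 − 81.4 = 25.55.
Deadweight loss = ½ × 3.0059 × 25.55 = $38.40 thousand.

$38.40 thousand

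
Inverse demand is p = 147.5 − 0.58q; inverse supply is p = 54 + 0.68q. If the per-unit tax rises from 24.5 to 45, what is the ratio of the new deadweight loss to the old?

Competitive equilibrium: 147.5 − 0.58q = 54 + 0.68q → q* = 74.2063, p* = 104.4603.
For a per-unit tax t: Δq = t/1.26, so DWL = ½·t·(t/1.26) = t²/2.52.
At t = 24.5: DWL = 238.194. At t = 45: DWL = 803.571.
Ratio = (45/24.5)² = 3.374.

3.374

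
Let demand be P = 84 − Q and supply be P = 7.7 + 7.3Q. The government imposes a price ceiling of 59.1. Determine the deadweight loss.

Competitive equilibrium: 84 − Q = 7.7 + 7.3Q → Q* = 9.1928, P* = 74.8072.
At the ceiling P = 59.1, quantity supplied = (59.1 − 7.7)/7.3 = 7.0411.
Willingness to pay at Q' = 7.0411: 84 − 1·7.0411 = 76.9589.
ΔQ = 9.1928 − 7.0411 = 2.1517; wedge = 76.9589 − 59.1 = 17.8589.
The triangle = ½ × 2.1517 × 17.8589 = 19.21.

19.21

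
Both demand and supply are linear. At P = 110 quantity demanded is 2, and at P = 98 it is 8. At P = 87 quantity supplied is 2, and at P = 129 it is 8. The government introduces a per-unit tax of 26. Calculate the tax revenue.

Demand slope = (98 − 110)/(8 − 2) = −2, so P = 114 − 2Q.
Supply slope = (129 − 87)/(8 − 2) = 7, so P = 73 + 7Q.
Competitive equilibrium: 114 − 2Q = 73 + 7Q → Q* = 4.5556, P* = 104.8889.
With the tax, the buyer price exceeds the seller price by 26: (114 − 2Q) − (73 + 7Q) = 26 → Q' = 1.6667.
Tax revenue = 26 × 1.6667 = 43.33.

43.33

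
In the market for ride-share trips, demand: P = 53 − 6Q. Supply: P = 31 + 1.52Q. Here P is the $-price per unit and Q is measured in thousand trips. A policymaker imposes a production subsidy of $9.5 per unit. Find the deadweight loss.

$6 thousand

Competitive equilibrium: 53 − 6Q = 31 + 1.52Q → Q* = 2.9255, P* = 35.4468.
The subsidy lowers effective supply by 9.5: P = 21.5 + 1.52Q.
New quantity: 53 − 6Q = 21.5 + 1.52Q → Q' = 4.1888.
Overproduction ΔQ = 4.1888 − 2.9255 = 1.2633; wedge = subsidy = 9.5.
Welfare loss = ½ × 1.2633 × 9.5 = $6 thousand.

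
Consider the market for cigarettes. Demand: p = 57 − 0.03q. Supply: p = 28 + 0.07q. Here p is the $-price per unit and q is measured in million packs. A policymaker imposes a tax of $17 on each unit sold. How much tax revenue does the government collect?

Competitive equilibrium: 57 − 0.03q = 28 + 0.07q → q* = 290, p* = 48.3.
With the tax, the buyer price exceeds the seller price by 17: (57 − 0.03q) − (28 + 0.07q) = 17 → q' = 120.
Tax revenue = 17 × 120 = $2040 million.

$2040 million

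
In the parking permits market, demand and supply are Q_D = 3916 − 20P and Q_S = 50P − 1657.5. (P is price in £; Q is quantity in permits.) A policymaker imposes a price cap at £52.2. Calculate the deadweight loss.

£65794.29

In inverse form: demand P = 195.8 − 0.05Q, supply P = 33.15 + 0.02Q.
Competitive equilibrium: 195.8 − 0.05Q = 33.15 + 0.02Q → Q* = 2323.5714, P* = 79.6214.
At the ceiling P = 52.2, quantity supplied = (52.2 − 33.15)/0.02 = 952.5.
Willingness to pay at Q' = 952.5: 195.8 − 0.05·952.5 = 148.175.
ΔQ = 2323.5714 − 952.5 = 1371.0714; wedge = 148.175 − 52.2 = 95.975.
The triangle = ½ × 1371.0714 × 95.975 = £65794.29.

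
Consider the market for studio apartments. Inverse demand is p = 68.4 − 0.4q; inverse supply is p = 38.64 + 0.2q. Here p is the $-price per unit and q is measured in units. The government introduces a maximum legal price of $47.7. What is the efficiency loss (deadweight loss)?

Competitive equilibrium: 68.4 − 0.4q = 38.64 + 0.2q → q* = 49.6, p* = 48.56.
At the ceiling p = 47.7, quantity supplied = (47.7 − 38.64)/0.2 = 45.3.
Willingness to pay at q' = 45.3: 68.4 − 0.4·45.3 = 50.28.
Δq = 49.6 − 45.3 = 4.3; wedge = 50.28 − 47.7 = 2.58.
Deadweight loss = ½ × 4.3 × 2.58 = $5.547.

$5.547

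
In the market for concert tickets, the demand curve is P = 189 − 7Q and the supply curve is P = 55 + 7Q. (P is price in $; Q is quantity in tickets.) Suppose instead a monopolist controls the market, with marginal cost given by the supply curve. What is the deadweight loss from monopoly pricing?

Competitive equilibrium: 189 − 7Q = 55 + 7Q → Q* = 9.5714, P* = 122.
Marginal revenue: MR = 189 − 14Q. Set MR = MC: 189 − 14Q = 55 + 7Q → Q_m = 6.381.
Price P_m = 189 − 7·6.381 = 144.333; MC(Q_m) = 55 + 7·6.381 = 99.667.
Competitive Q* = 9.5714, so ΔQ = 3.1904; wedge = 144.333 − 99.667 = 44.666.
Welfare loss = ½ × 3.1904 × 44.666 = $71.25.

$71.25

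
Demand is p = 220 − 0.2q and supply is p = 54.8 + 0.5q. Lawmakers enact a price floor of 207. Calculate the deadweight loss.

Competitive equilibrium: 220 − 0.2q = 54.8 + 0.5q → q* = 236, p* = 172.8.
At the floor p = 207, quantity demanded = (220 − 207)/0.2 = 65.
Sellers' marginal cost at q' = 65: 54.8 + 0.5·65 = 87.3.
Δq = 236 − 65 = 171; wedge = 207 − 87.3 = 119.7.
Welfare loss = ½ × 171 × 119.7 = 10234.35.

10234.35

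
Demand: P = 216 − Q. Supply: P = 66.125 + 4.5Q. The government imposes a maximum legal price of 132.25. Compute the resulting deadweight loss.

433.52

Competitive equilibrium: 216 − Q = 66.125 + 4.5Q → Q* = 27.25, P* = 188.75.
At the ceiling P = 132.25, quantity supplied = (132.25 − 66.125)/4.5 = 14.6944.
Willingness to pay at Q' = 14.6944: 216 − 1·14.6944 = 201.3056.
ΔQ = 27.25 − 14.6944 = 12.5556; wedge = 201.3056 − 132.25 = 69.0556.
Welfare loss = ½ × 12.5556 × 69.0556 = 433.52.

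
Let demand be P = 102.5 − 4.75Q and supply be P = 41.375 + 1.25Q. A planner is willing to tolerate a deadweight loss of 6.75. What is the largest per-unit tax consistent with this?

9

Competitive equilibrium: 102.5 − 4.75Q = 41.375 + 1.25Q → Q* = 10.1875, P* = 54.1094.
A tax t gives ΔQ = t/6 and wedge t, so DWL = t²/12.
t²/12 = 6.75 → t² = 81 → t = 9.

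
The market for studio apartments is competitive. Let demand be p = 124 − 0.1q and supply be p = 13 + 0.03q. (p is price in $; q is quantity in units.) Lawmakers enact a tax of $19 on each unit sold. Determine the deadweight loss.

Competitive equilibrium: 124 − 0.1q = 13 + 0.03q → q* = 853.8462, p* = 38.6154.
With the tax, the buyer price exceeds the seller price by 19: (124 − 0.1q) − (13 + 0.03q) = 19 → q' = 707.6923.
Δq = 853.8462 − 707.6923 = 146.1539; the wedge equals the tax, 19.
DWL = ½ × 146.1539 × 19 = $1388.46.

$1388.46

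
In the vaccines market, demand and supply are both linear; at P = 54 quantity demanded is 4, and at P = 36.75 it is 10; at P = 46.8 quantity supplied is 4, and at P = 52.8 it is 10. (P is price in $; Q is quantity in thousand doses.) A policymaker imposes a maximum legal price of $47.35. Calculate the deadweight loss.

$3.32 thousand

Demand slope = (36.75 − 54)/(10 − 4) = −2.875, so P = 65.5 − 2.875Q.
Supply slope = (52.8 − 46.8)/(10 − 4) = 1, so P = 42.8 + Q.
Competitive equilibrium: 65.5 − 2.875Q = 42.8 + Q → Q* = 5.8581, P* = 48.6581.
At the ceiling P = 47.35, quantity supplied = (47.35 − 42.8)/1 = 4.55.
Willingness to pay at Q' = 4.55: 65.5 − 2.875·4.55 = 52.4188.
ΔQ = 5.8581 − 4.55 = 1.3081; wedge = 52.4188 − 47.35 = 5.0688.
DWL = ½ × 1.3081 × 5.0688 = $3.32 thousand.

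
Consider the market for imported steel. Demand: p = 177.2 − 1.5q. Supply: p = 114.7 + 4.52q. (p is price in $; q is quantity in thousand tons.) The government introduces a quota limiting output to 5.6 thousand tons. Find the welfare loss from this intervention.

$68.83 thousand

Competitive equilibrium: 177.2 − 1.5q = 114.7 + 4.52q → q* = 10.3821, p* = 161.6269.
At q = 5.6: demand price = 177.2 − 1.5·5.6 = 168.8; supply price = 114.7 + 4.52·5.6 = 140.012.
Δq = 10.3821 − 5.6 = 4.7821; wedge = 168.8 − 140.012 = 28.788.
Deadweight loss = ½ × 4.7821 × 28.788 = $68.83 thousand.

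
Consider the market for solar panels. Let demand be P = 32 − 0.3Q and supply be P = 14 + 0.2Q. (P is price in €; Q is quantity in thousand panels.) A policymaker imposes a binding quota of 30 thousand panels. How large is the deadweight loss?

€9 thousand

Competitive equilibrium: 32 − 0.3Q = 14 + 0.2Q → Q* = 36, P* = 21.2.
At Q = 30: demand price = 32 − 0.3·30 = 23; supply price = 14 + 0.2·30 = 20.
ΔQ = 36 − 30 = 6; wedge = 23 − 20 = 3.
Welfare loss = ½ × 6 × 3 = €9 thousand.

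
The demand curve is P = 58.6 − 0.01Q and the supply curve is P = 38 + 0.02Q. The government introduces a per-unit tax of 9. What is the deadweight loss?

1350

Competitive equilibrium: 58.6 − 0.01Q = 38 + 0.02Q → Q* = 686.6667, P* = 51.7333.
With the tax, the buyer price exceeds the seller price by 9: (58.6 − 0.01Q) − (38 + 0.02Q) = 9 → Q' = 386.6667.
ΔQ = 686.6667 − 386.6667 = 300; the wedge equals the tax, 9.
Welfare loss = ½ × 300 × 9 = 1350.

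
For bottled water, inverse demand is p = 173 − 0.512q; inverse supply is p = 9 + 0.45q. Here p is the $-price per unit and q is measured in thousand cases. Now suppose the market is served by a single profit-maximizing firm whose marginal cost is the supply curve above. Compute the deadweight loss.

$1686.66 thousand

Competitive equilibrium: 173 − 0.512q = 9 + 0.45q → q* = 170.4782, p* = 85.7152.
Marginal revenue: MR = 173 − 1.024q. Set MR = MC: 173 − 1.024q = 9 + 0.45q → q_m = 111.2619.
Price p_m = 173 − 0.512·111.2619 = 116.0339; MC(q_m) = 9 + 0.45·111.2619 = 59.0679.
Competitive q* = 170.4782, so Δq = 59.2163; wedge = 116.0339 − 59.0679 = 56.966.
DWL = ½ × 59.2163 × 56.966 = $1686.66 thousand.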